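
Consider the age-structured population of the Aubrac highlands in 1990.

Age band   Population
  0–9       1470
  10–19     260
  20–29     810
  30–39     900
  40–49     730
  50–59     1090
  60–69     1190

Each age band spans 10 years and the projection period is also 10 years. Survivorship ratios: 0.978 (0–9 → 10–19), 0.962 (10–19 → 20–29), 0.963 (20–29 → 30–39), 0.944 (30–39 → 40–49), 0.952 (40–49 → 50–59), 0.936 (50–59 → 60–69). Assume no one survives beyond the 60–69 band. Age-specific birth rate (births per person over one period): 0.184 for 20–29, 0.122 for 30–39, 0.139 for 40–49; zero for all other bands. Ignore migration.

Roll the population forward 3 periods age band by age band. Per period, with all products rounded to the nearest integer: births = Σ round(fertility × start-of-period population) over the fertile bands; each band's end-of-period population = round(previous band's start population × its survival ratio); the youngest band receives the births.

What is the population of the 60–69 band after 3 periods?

Period 1:
Births: 810 × 0.184 = 149, 900 × 0.122 = 110, 730 × 0.139 = 101 — total 360
10–19: 1470 × 0.978 = 1438
20–29: 260 × 0.962 = 250
30–39: 810 × 0.963 = 780
40–49: 900 × 0.944 = 850
50–59: 730 × 0.952 = 695
60–69: 1090 × 0.936 = 1020
Giving 360 / 1438 / 250 / 780 / 850 / 695 / 1020.
Period 2:
Births: 250 × 0.184 = 46, 780 × 0.122 = 95, 850 × 0.139 = 118 — total 259
10–19: 360 × 0.978 = 352
20–29: 1438 × 0.962 = 1383
30–39: 250 × 0.963 = 241
40–49: 780 × 0.944 = 736
50–59: 850 × 0.952 = 809
60–69: 695 × 0.936 = 651
Giving 259 / 352 / 1383 / 241 / 736 / 809 / 651.
Period 3:
Births: 1383 × 0.184 = 254, 241 × 0.122 = 29, 736 × 0.139 = 102 — total 385
10–19: 259 × 0.978 = 253
20–29: 352 × 0.962 = 339
30–39: 1383 × 0.963 = 1332
40–49: 241 × 0.944 = 228
50–59: 736 × 0.952 = 701
60–69: 809 × 0.936 = 757
Giving 385 / 253 / 339 / 1332 / 228 / 701 / 757.

757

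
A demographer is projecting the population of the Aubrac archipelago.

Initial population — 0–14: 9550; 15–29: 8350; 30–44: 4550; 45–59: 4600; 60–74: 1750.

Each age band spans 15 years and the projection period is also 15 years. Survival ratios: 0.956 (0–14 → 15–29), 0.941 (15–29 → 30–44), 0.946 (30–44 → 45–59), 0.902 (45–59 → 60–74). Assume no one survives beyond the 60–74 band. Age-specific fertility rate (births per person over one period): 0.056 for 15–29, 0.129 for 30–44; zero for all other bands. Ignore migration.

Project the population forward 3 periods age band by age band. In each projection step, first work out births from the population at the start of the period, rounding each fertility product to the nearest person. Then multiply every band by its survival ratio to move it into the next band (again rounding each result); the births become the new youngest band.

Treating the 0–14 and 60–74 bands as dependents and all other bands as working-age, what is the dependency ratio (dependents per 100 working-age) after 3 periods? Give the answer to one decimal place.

74.7

Let band 1 be 0–14 through band 5 = 60–74.
After projecting period 1:
Births: 8350 × 0.056 = 468, 4550 × 0.129 = 587 — total 1055
Band 2: 9550 × 0.956 = 9130
Band 3: 8350 × 0.941 = 7857
Band 4: 4550 × 0.946 = 4304
Band 5: 4600 × 0.902 = 4149
→ [1055, 9130, 7857, 4304, 4149]
After projecting period 2:
Births: 9130 × 0.056 = 511, 7857 × 0.129 = 1014 — total 1525
Band 2: 1055 × 0.956 = 1009
Band 3: 9130 × 0.941 = 8591
Band 4: 7857 × 0.946 = 7433
Band 5: 4304 × 0.902 = 3882
→ [1525, 1009, 8591, 7433, 3882]
After projecting period 3:
Births: 1009 × 0.056 = 57, 8591 × 0.129 = 1108 — total 1165
Band 2: 1525 × 0.956 = 1458
Band 3: 1009 × 0.941 = 949
Band 4: 8591 × 0.946 = 8127
Band 5: 7433 × 0.902 = 6705
→ [1165, 1458, 949, 8127, 6705]
Dependents (band 0–14 + band 60–74) = 1165 + 6705 = 7870; working-age = 10534; ratio = 7870/10534 × 100 = 74.7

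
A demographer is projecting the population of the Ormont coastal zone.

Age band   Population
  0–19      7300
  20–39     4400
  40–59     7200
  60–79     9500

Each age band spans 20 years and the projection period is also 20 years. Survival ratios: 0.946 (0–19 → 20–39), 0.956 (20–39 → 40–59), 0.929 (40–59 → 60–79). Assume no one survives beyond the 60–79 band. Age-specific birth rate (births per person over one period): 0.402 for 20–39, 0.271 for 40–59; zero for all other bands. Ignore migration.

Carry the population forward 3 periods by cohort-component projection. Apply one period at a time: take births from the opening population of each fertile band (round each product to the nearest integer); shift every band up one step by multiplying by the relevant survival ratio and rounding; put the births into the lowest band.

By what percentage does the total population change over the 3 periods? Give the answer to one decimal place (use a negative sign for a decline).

Numbering the groups 1..4 from youngest to oldest:
Period 1.
Births: 4400 × 0.402 = 1769, 7200 × 0.271 = 1951 → 3720
Group 2: 7300 × 0.946 = 6906
Group 3: 4400 × 0.956 = 4206
Group 4: 7200 × 0.929 = 6689
Giving 3720 / 6906 / 4206 / 6689.
Period 2.
Births: 6906 × 0.402 = 2776, 4206 × 0.271 = 1140 → 3916
Group 2: 3720 × 0.946 = 3519
Group 3: 6906 × 0.956 = 6602
Group 4: 4206 × 0.929 = 3907
Giving 3916 / 3519 / 6602 / 3907.
Period 3.
Births: 3519 × 0.402 = 1415, 6602 × 0.271 = 1789 → 3204
Group 2: 3916 × 0.946 = 3705
Group 3: 3519 × 0.956 = 3364
Group 4: 6602 × 0.929 = 6133
Giving 3204 / 3705 / 3364 / 6133.
Total: 28400 → 16406; change = -11994; percentage change = -42.2%

-42.2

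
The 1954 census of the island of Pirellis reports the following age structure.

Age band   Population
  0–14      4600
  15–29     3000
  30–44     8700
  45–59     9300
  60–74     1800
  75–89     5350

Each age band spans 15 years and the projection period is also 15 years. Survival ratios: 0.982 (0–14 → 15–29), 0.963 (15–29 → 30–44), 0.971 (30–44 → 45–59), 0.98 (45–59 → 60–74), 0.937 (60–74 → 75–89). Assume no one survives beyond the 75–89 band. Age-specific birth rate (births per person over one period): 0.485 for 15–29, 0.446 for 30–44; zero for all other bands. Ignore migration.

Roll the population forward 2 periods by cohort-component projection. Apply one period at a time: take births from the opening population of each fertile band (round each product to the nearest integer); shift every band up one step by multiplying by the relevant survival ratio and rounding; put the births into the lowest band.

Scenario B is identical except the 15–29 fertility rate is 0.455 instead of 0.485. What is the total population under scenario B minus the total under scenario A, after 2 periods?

(Groups numbered youngest = 1 to oldest = 6.)
Period 1.
Births: 3000 × 0.485 = 1455, 8700 × 0.446 = 3880 ⇒ total 5335
Group 2: 4600 × 0.982 = 4517
Group 3: 3000 × 0.963 = 2889
Group 4: 8700 × 0.971 = 8448
Group 5: 9300 × 0.98 = 9114
Group 6: 1800 × 0.937 = 1687
Population now: 0–14=5335, 15–29=4517, 30–44=2889, 45–59=8448, 60–74=9114, 75–89=1687
Period 2.
Births: 4517 × 0.485 = 2191, 2889 × 0.446 = 1288 ⇒ total 3479
Group 2: 5335 × 0.982 = 5239
Group 3: 4517 × 0.963 = 4350
Group 4: 2889 × 0.971 = 2805
Group 5: 8448 × 0.98 = 8279
Group 6: 9114 × 0.937 = 8540
Population now: 0–14=3479, 15–29=5239, 30–44=4350, 45–59=2805, 60–74=8279, 75–89=8540
Scenario A total after 2 periods: 32692
Scenario B projection —
Period 1.
Births: 3000 × 0.455 = 1365, 8700 × 0.446 = 3880 ⇒ total 5245
Group 2: 4600 × 0.982 = 4517
Group 3: 3000 × 0.963 = 2889
Group 4: 8700 × 0.971 = 8448
Group 5: 9300 × 0.98 = 9114
Group 6: 1800 × 0.937 = 1687
Population now: 0–14=5245, 15–29=4517, 30–44=2889, 45–59=8448, 60–74=9114, 75–89=1687
Period 2.
Births: 4517 × 0.455 = 2055, 2889 × 0.446 = 1288 ⇒ total 3343
Group 2: 5245 × 0.982 = 5151
Group 3: 4517 × 0.963 = 4350
Group 4: 2889 × 0.971 = 2805
Group 5: 8448 × 0.98 = 8279
Group 6: 9114 × 0.937 = 8540
Population now: 0–14=3343, 15–29=5151, 30–44=4350, 45–59=2805, 60–74=8279, 75–89=8540
Scenario B total after 2 periods: 32468
Difference B − A = 32468 − 32692 = -224

-224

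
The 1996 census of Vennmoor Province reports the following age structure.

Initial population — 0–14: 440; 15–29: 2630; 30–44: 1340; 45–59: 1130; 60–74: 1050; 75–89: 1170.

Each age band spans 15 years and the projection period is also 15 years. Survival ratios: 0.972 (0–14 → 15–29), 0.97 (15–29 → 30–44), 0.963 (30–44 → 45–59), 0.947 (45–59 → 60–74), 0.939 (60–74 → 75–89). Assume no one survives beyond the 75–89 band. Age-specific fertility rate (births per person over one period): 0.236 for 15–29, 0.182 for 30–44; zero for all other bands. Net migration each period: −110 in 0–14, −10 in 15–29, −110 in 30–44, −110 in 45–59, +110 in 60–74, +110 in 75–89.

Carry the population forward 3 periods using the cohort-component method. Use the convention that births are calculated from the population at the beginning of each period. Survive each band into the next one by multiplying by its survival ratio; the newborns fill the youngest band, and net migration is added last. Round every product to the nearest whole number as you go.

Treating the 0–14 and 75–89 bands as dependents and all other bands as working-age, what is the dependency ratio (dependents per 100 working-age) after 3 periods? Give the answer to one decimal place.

40.4

(Bands numbered youngest = 1 to oldest = 6.)
Period 1.
Births: 2630 × 0.236 = 621 ; 1340 × 0.182 = 244 → total 865
Band 2: 440 × 0.972 = 428
Band 3: 2630 × 0.97 = 2551
Band 4: 1340 × 0.963 = 1290
Band 5: 1130 × 0.947 = 1070
Band 6: 1050 × 0.939 = 986
Net migration: Band 1 − 110 → 755; Band 2 − 10 → 418; Band 3 − 110 → 2441; Band 4 − 110 → 1180; Band 5 + 110 → 1180; Band 6 + 110 → 1096
→ [755, 418, 2441, 1180, 1180, 1096]
Period 2.
Births: 418 × 0.236 = 99 ; 2441 × 0.182 = 444 → total 543
Band 2: 755 × 0.972 = 734
Band 3: 418 × 0.97 = 405
Band 4: 2441 × 0.963 = 2351
Band 5: 1180 × 0.947 = 1117
Band 6: 1180 × 0.939 = 1108
Net migration: Band 1 − 110 → 433; Band 2 − 10 → 724; Band 3 − 110 → 295; Band 4 − 110 → 2241; Band 5 + 110 → 1227; Band 6 + 110 → 1218
→ [433, 724, 295, 2241, 1227, 1218]
Period 3.
Births: 724 × 0.236 = 171 ; 295 × 0.182 = 54 → total 225
Band 2: 433 × 0.972 = 421
Band 3: 724 × 0.97 = 702
Band 4: 295 × 0.963 = 284
Band 5: 2241 × 0.947 = 2122
Band 6: 1227 × 0.939 = 1152
Net migration: Band 1 − 110 → 115; Band 2 − 10 → 411; Band 3 − 110 → 592; Band 4 − 110 → 174; Band 5 + 110 → 2232; Band 6 + 110 → 1262
→ [115, 411, 592, 174, 2232, 1262]
Dependents (band 0–14 + band 75–89) = 115 + 1262 = 1377; working-age = 3409; ratio = 1377/3409 × 100 = 40.4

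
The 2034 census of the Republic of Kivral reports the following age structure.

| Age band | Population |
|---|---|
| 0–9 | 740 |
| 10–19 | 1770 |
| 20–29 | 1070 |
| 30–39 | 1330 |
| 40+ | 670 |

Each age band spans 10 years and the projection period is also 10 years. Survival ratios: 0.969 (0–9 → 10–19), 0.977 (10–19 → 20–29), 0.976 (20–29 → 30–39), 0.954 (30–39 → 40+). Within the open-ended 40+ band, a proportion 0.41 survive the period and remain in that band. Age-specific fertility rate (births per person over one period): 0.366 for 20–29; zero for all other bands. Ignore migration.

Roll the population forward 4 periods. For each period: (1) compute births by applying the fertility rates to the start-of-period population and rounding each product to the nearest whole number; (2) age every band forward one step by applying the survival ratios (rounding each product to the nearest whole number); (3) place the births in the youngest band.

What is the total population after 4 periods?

Call the bands 1 to 5, youngest first.
Period 1.
Births: 1070 × 0.366 = 392
Band 2: 740 × 0.969 = 717
Band 3: 1770 × 0.977 = 1729
Band 4: 1070 × 0.976 = 1044
Band 5: 1330 × 0.954 + 670 × 0.41 = 1269 + 275 = 1544
Giving 392 / 717 / 1729 / 1044 / 1544.
Period 2.
Births: 1729 × 0.366 = 633
Band 2: 392 × 0.969 = 380
Band 3: 717 × 0.977 = 701
Band 4: 1729 × 0.976 = 1688
Band 5: 1044 × 0.954 + 1544 × 0.41 = 996 + 633 = 1629
Giving 633 / 380 / 701 / 1688 / 1629.
Period 3.
Births: 701 × 0.366 = 257
Band 2: 633 × 0.969 = 613
Band 3: 380 × 0.977 = 371
Band 4: 701 × 0.976 = 684
Band 5: 1688 × 0.954 + 1629 × 0.41 = 1610 + 668 = 2278
Giving 257 / 613 / 371 / 684 / 2278.
Period 4.
Births: 371 × 0.366 = 136
Band 2: 257 × 0.969 = 249
Band 3: 613 × 0.977 = 599
Band 4: 371 × 0.976 = 362
Band 5: 684 × 0.954 + 2278 × 0.41 = 653 + 934 = 1587
Giving 136 / 249 / 599 / 362 / 1587.
Total after period 4: 136 + 249 + 599 + 362 + 1587 = 2933

2933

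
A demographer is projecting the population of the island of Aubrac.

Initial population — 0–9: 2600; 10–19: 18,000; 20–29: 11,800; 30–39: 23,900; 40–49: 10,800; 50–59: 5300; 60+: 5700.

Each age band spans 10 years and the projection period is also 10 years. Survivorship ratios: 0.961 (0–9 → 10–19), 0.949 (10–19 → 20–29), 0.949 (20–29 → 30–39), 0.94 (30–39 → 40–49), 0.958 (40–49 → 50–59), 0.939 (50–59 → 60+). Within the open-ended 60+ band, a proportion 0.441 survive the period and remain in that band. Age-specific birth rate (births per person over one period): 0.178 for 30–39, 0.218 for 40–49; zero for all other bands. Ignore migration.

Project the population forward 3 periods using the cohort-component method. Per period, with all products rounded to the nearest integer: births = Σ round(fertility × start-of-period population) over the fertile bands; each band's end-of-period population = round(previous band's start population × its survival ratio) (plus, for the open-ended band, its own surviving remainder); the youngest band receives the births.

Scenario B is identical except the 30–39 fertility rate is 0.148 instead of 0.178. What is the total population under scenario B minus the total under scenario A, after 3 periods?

[period 1]
Births: 23900 × 0.178 = 4254, 10800 × 0.218 = 2354 → 6608
10–19: 2600 × 0.961 = 2499
20–29: 18000 × 0.949 = 17082
30–39: 11800 × 0.949 = 11198
40–49: 23900 × 0.94 = 22466
50–59: 10800 × 0.958 = 10346
60+: 5300 × 0.939 + 5700 × 0.441 = 4977 + 2514 = 7491
→ [6608, 2499, 17082, 11198, 22466, 10346, 7491]
[period 2]
Births: 11198 × 0.178 = 1993, 22466 × 0.218 = 4898 → 6891
10–19: 6608 × 0.961 = 6350
20–29: 2499 × 0.949 = 2372
30–39: 17082 × 0.949 = 16211
40–49: 11198 × 0.94 = 10526
50–59: 22466 × 0.958 = 21522
60+: 10346 × 0.939 + 7491 × 0.441 = 9715 + 3304 = 13019
→ [6891, 6350, 2372, 16211, 10526, 21522, 13019]
[period 3]
Births: 16211 × 0.178 = 2886, 10526 × 0.218 = 2295 → 5181
10–19: 6891 × 0.961 = 6622
20–29: 6350 × 0.949 = 6026
30–39: 2372 × 0.949 = 2251
40–49: 16211 × 0.94 = 15238
50–59: 10526 × 0.958 = 10084
60+: 21522 × 0.939 + 13019 × 0.441 = 20209 + 5741 = 25950
→ [5181, 6622, 6026, 2251, 15238, 10084, 25950]
Scenario A total after 3 periods: 71352
Scenario B projection —
[period 1]
Births: 23900 × 0.148 = 3537, 10800 × 0.218 = 2354 → 5891
10–19: 2600 × 0.961 = 2499
20–29: 18000 × 0.949 = 17082
30–39: 11800 × 0.949 = 11198
40–49: 23900 × 0.94 = 22466
50–59: 10800 × 0.958 = 10346
60+: 5300 × 0.939 + 5700 × 0.441 = 4977 + 2514 = 7491
→ [5891, 2499, 17082, 11198, 22466, 10346, 7491]
[period 2]
Births: 11198 × 0.148 = 1657, 22466 × 0.218 = 4898 → 6555
10–19: 5891 × 0.961 = 5661
20–29: 2499 × 0.949 = 2372
30–39: 17082 × 0.949 = 16211
40–49: 11198 × 0.94 = 10526
50–59: 22466 × 0.958 = 21522
60+: 10346 × 0.939 + 7491 × 0.441 = 9715 + 3304 = 13019
→ [6555, 5661, 2372, 16211, 10526, 21522, 13019]
[period 3]
Births: 16211 × 0.148 = 2399, 10526 × 0.218 = 2295 → 4694
10–19: 6555 × 0.961 = 6299
20–29: 5661 × 0.949 = 5372
30–39: 2372 × 0.949 = 2251
40–49: 16211 × 0.94 = 15238
50–59: 10526 × 0.958 = 10084
60+: 21522 × 0.939 + 13019 × 0.441 = 20209 + 5741 = 25950
→ [4694, 6299, 5372, 2251, 15238, 10084, 25950]
Scenario B total after 3 periods: 69888
Difference B − A = 69888 − 71352 = -1464

-1464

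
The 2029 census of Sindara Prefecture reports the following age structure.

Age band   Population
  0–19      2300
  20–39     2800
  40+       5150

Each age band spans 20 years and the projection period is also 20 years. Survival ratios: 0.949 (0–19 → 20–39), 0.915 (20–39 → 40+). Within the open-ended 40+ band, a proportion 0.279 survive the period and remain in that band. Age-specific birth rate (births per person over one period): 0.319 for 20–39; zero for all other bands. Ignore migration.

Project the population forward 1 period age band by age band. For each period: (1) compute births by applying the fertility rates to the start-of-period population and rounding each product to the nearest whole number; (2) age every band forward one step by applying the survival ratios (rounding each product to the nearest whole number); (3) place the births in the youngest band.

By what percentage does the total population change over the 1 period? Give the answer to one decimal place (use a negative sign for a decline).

-31.0

Numbering the bands 1..3 from youngest to oldest:
After projecting period 1:
Births: 2800 * 0.319 = 893
Band 2: 2300 * 0.949 = 2183
Band 3: 2800 * 0.915 + 5150 * 0.279 = 2562 + 1437 = 3999
End of period: [893, 2183, 3999]
Total: 10250 → 7075; change = -3175; percentage change = -31.0%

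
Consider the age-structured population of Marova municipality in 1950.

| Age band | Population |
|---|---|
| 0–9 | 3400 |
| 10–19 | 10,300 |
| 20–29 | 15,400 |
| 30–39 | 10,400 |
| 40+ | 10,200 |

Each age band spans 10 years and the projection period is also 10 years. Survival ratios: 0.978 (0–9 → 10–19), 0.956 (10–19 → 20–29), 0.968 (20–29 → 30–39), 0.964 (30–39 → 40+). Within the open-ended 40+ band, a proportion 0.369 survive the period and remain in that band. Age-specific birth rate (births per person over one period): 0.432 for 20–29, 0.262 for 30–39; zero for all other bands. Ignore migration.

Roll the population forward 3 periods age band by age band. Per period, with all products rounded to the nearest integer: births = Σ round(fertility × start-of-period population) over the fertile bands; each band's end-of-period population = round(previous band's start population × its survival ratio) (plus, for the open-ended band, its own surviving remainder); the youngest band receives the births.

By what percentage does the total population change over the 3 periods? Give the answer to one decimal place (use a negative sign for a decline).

-19.4

Period 1:
Births: 15400 * 0.432 = 6653  |  10400 * 0.262 = 2725 → 9378
10–19: 3400 * 0.978 = 3325
20–29: 10300 * 0.956 = 9847
30–39: 15400 * 0.968 = 14907
40+: 10400 * 0.964 + 10200 * 0.369 = 10026 + 3764 = 13790
→ [9378, 3325, 9847, 14907, 13790]
Period 2:
Births: 9847 * 0.432 = 4254  |  14907 * 0.262 = 3906 → 8160
10–19: 9378 * 0.978 = 9172
20–29: 3325 * 0.956 = 3179
30–39: 9847 * 0.968 = 9532
40+: 14907 * 0.964 + 13790 * 0.369 = 14370 + 5089 = 19459
→ [8160, 9172, 3179, 9532, 19459]
Period 3:
Births: 3179 * 0.432 = 1373  |  9532 * 0.262 = 2497 → 3870
10–19: 8160 * 0.978 = 7980
20–29: 9172 * 0.956 = 8768
30–39: 3179 * 0.968 = 3077
40+: 9532 * 0.964 + 19459 * 0.369 = 9189 + 7180 = 16369
→ [3870, 7980, 8768, 3077, 16369]
Total: 49700 → 40064; change = -9636; percentage change = -19.4%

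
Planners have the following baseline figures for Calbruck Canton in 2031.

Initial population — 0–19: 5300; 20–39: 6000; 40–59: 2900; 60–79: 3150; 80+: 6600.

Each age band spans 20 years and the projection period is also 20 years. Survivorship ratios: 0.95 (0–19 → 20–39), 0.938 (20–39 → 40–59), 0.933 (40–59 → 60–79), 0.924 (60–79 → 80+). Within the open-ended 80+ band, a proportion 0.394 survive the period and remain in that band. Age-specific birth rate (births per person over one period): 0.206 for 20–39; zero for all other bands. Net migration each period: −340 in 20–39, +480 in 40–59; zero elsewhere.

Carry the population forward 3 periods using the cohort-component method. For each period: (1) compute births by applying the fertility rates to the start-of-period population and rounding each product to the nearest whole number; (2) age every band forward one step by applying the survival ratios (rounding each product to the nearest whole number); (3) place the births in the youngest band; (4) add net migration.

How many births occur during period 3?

Call the groups 1 to 5, youngest first.
[period 1]
Births: 6000 × 0.206 = 1236
Group 2: 5300 × 0.95 = 5035
Group 3: 6000 × 0.938 = 5628
Group 4: 2900 × 0.933 = 2706
Group 5: 3150 × 0.924 + 6600 × 0.394 = 2911 + 2600 = 5511
Net migration: Group 2 − 340 → 4695; Group 3 + 480 → 6108
End of period: [1236, 4695, 6108, 2706, 5511]
[period 2]
Births: 4695 × 0.206 = 967
Group 2: 1236 × 0.95 = 1174
Group 3: 4695 × 0.938 = 4404
Group 4: 6108 × 0.933 = 5699
Group 5: 2706 × 0.924 + 5511 × 0.394 = 2500 + 2171 = 4671
Net migration: Group 2 − 340 → 834; Group 3 + 480 → 4884
End of period: [967, 834, 4884, 5699, 4671]
[period 3]
Births: 834 × 0.206 = 172
Group 2: 967 × 0.95 = 919
Group 3: 834 × 0.938 = 782
Group 4: 4884 × 0.933 = 4557
Group 5: 5699 × 0.924 + 4671 × 0.394 = 5266 + 1840 = 7106
Net migration: Group 2 − 340 → 579; Group 3 + 480 → 1262
End of period: [172, 579, 1262, 4557, 7106]

172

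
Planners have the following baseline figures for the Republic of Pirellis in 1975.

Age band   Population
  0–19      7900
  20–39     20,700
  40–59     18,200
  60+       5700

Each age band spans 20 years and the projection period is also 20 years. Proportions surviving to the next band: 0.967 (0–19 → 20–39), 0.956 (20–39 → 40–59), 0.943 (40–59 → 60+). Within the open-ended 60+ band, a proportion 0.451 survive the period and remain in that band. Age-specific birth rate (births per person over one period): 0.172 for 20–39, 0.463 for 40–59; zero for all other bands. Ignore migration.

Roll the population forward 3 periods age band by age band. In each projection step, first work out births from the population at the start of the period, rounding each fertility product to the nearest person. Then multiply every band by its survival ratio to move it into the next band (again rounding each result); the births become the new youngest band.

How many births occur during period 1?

Period 1:
Births: 20700 × 0.172 = 3560, 18200 × 0.463 = 8427 → total 11987
20–39: 7900 × 0.967 = 7639
40–59: 20700 × 0.956 = 19789
60+: 18200 × 0.943 + 5700 × 0.451 = 17163 + 2571 = 19734
→ [11987, 7639, 19789, 19734]

11987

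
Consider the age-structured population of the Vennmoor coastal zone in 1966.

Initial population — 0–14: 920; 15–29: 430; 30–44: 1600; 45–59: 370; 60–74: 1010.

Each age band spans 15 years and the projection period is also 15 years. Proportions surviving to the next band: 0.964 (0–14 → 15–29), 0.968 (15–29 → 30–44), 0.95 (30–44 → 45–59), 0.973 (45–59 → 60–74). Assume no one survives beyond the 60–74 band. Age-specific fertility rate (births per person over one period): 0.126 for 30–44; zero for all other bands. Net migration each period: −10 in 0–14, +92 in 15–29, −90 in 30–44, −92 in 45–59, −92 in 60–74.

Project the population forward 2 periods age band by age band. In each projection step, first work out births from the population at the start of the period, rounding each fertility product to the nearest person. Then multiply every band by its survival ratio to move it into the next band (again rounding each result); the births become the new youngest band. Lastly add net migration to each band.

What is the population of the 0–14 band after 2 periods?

Let band 1 be 0–14 through band 5 = 60–74.
Period 1:
Births: 1600 × 0.126 = 202
Band 2: 920 × 0.964 = 887
Band 3: 430 × 0.968 = 416
Band 4: 1600 × 0.95 = 1520
Band 5: 370 × 0.973 = 360
Net migration: Band 1 − 10 → 192; Band 2 + 92 → 979; Band 3 − 90 → 326; Band 4 − 92 → 1428; Band 5 − 92 → 268
Giving 192 / 979 / 326 / 1428 / 268.
Period 2:
Births: 326 × 0.126 = 41
Band 2: 192 × 0.964 = 185
Band 3: 979 × 0.968 = 948
Band 4: 326 × 0.95 = 310
Band 5: 1428 × 0.973 = 1389
Net migration: Band 1 − 10 → 31; Band 2 + 92 → 277; Band 3 − 90 → 858; Band 4 − 92 → 218; Band 5 − 92 → 1297
Giving 31 / 277 / 858 / 218 / 1297.

31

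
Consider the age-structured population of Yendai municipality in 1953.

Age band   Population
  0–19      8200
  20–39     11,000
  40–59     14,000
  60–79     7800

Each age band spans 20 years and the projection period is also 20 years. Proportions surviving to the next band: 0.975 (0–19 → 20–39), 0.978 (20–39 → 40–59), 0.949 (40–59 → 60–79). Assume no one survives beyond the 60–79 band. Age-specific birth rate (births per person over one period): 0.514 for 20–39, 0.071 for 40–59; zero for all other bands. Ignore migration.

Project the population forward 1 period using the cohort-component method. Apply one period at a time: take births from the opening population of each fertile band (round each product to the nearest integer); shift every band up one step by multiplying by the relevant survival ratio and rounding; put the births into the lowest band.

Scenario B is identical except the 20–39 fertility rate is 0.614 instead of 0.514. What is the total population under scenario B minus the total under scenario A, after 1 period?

Numbering the bands 1..4 from youngest to oldest:
[period 1]
Births: 11000 * 0.514 = 5654  |  14000 * 0.071 = 994 → total 6648
Band 2: 8200 * 0.975 = 7995
Band 3: 11000 * 0.978 = 10758
Band 4: 14000 * 0.949 = 13286
End of period: [6648, 7995, 10758, 13286]
Scenario A total after 1 period: 38687
Scenario B projection —
[period 1]
Births: 11000 * 0.614 = 6754  |  14000 * 0.071 = 994 → total 7748
Band 2: 8200 * 0.975 = 7995
Band 3: 11000 * 0.978 = 10758
Band 4: 14000 * 0.949 = 13286
End of period: [7748, 7995, 10758, 13286]
Scenario B total after 1 period: 39787
Difference B − A = 39787 − 38687 = 1100

1100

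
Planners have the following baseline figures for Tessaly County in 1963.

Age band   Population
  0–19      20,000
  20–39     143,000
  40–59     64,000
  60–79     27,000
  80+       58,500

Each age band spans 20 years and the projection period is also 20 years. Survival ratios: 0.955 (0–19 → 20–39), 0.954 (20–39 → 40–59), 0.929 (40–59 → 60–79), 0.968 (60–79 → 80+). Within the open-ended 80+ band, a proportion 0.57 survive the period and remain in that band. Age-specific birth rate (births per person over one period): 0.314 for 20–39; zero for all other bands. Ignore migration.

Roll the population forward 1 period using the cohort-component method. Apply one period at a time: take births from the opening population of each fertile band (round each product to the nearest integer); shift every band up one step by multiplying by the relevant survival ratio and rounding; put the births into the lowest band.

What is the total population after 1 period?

319361

Let band 1 be 0–19 through band 5 = 80+.
— Period 1 —
Births: 143000 × 0.314 = 44902
Band 2: 20000 × 0.955 = 19100
Band 3: 143000 × 0.954 = 136422
Band 4: 64000 × 0.929 = 59456
Band 5: 27000 × 0.968 + 58500 × 0.57 = 26136 + 33345 = 59481
Population now: 0–19=44902, 20–39=19100, 40–59=136422, 60–79=59456, 80+=59481
Total after period 1: 44902 + 19100 + 136422 + 59456 + 59481 = 319361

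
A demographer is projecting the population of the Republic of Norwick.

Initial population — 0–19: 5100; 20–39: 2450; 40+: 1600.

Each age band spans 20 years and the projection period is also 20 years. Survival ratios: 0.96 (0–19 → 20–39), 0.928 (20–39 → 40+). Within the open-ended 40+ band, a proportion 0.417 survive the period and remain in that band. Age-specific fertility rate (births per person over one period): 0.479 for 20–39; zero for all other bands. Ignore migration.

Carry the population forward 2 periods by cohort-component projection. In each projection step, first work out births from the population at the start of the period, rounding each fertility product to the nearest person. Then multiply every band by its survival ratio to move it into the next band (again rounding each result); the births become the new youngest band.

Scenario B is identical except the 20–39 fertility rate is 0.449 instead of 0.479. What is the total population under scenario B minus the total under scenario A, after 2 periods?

— Period 1 —
Births: 2450 × 0.479 = 1174
20–39: 5100 × 0.96 = 4896
40+: 2450 × 0.928 + 1600 × 0.417 = 2274 + 667 = 2941
End of period: [1174, 4896, 2941]
— Period 2 —
Births: 4896 × 0.479 = 2345
20–39: 1174 × 0.96 = 1127
40+: 4896 × 0.928 + 2941 × 0.417 = 4543 + 1226 = 5769
End of period: [2345, 1127, 5769]
Scenario A total after 2 periods: 9241
Scenario B projection —
— Period 1 —
Births: 2450 × 0.449 = 1100
20–39: 5100 × 0.96 = 4896
40+: 2450 × 0.928 + 1600 × 0.417 = 2274 + 667 = 2941
End of period: [1100, 4896, 2941]
— Period 2 —
Births: 4896 × 0.449 = 2198
20–39: 1100 × 0.96 = 1056
40+: 4896 × 0.928 + 2941 × 0.417 = 4543 + 1226 = 5769
End of period: [2198, 1056, 5769]
Scenario B total after 2 periods: 9023
Difference B − A = 9023 − 9241 = -218

-218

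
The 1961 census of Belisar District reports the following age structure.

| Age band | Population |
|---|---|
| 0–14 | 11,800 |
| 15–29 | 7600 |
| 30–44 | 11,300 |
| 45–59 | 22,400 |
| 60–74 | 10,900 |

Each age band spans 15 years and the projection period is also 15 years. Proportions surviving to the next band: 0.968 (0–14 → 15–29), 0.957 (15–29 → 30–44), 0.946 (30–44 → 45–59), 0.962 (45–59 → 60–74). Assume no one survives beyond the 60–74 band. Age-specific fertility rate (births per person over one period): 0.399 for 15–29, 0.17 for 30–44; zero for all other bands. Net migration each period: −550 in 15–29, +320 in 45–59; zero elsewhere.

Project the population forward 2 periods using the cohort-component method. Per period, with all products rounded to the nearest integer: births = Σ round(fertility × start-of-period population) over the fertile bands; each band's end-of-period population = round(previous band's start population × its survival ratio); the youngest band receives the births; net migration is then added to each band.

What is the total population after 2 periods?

38016

(Groups numbered youngest = 1 to oldest = 5.)
After projecting period 1:
Births: 7600 * 0.399 = 3032  |  11300 * 0.17 = 1921 — total 4953
Group 2: 11800 * 0.968 = 11422
Group 3: 7600 * 0.957 = 7273
Group 4: 11300 * 0.946 = 10690
Group 5: 22400 * 0.962 = 21549
Net migration: Group 2 − 550 → 10872; Group 4 + 320 → 11010
→ [4953, 10872, 7273, 11010, 21549]
After projecting period 2:
Births: 10872 * 0.399 = 4338  |  7273 * 0.17 = 1236 — total 5574
Group 2: 4953 * 0.968 = 4795
Group 3: 10872 * 0.957 = 10405
Group 4: 7273 * 0.946 = 6880
Group 5: 11010 * 0.962 = 10592
Net migration: Group 2 − 550 → 4245; Group 4 + 320 → 7200
→ [5574, 4245, 10405, 7200, 10592]
Total after period 2: 5574 + 4245 + 10405 + 7200 + 10592 = 38016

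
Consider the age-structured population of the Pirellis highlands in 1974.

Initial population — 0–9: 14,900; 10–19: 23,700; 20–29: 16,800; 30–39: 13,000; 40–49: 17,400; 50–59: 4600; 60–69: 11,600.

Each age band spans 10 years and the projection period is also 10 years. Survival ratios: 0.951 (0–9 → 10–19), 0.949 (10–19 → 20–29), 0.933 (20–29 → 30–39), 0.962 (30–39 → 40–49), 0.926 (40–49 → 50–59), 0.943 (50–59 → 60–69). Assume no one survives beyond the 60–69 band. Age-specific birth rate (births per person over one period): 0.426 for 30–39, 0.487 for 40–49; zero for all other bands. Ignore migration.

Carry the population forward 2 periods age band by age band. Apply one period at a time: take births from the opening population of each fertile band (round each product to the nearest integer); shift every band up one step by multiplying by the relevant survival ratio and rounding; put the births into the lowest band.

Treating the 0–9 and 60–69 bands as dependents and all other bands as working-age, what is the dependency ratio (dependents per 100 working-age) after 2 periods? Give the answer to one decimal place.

37.6

[period 1]
Births: 13000 × 0.426 = 5538 ; 17400 × 0.487 = 8474 → total 14012
10–19: 14900 × 0.951 = 14170
20–29: 23700 × 0.949 = 22491
30–39: 16800 × 0.933 = 15674
40–49: 13000 × 0.962 = 12506
50–59: 17400 × 0.926 = 16112
60–69: 4600 × 0.943 = 4338
→ [14012, 14170, 22491, 15674, 12506, 16112, 4338]
[period 2]
Births: 15674 × 0.426 = 6677 ; 12506 × 0.487 = 6090 → total 12767
10–19: 14012 × 0.951 = 13325
20–29: 14170 × 0.949 = 13447
30–39: 22491 × 0.933 = 20984
40–49: 15674 × 0.962 = 15078
50–59: 12506 × 0.926 = 11581
60–69: 16112 × 0.943 = 15194
→ [12767, 13325, 13447, 20984, 15078, 11581, 15194]
Dependents (band 0–9 + band 60–69) = 12767 + 15194 = 27961; working-age = 74415; ratio = 27961/74415 × 100 = 37.6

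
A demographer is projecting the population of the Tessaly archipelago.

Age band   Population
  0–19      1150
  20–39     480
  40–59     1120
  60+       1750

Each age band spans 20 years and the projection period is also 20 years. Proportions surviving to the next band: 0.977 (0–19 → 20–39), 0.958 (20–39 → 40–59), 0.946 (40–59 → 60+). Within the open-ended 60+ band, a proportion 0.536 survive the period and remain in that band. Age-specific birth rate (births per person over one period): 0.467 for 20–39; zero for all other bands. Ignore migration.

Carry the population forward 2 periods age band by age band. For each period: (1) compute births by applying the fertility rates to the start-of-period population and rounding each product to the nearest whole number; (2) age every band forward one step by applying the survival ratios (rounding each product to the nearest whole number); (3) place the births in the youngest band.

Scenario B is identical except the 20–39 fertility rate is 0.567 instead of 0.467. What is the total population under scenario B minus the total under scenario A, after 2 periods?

Call the groups 1 to 4, youngest first.
— Period 1 —
Births: 480 × 0.467 = 224
Group 2: 1150 × 0.977 = 1124
Group 3: 480 × 0.958 = 460
Group 4: 1120 × 0.946 + 1750 × 0.536 = 1060 + 938 = 1998
End of period: [224, 1124, 460, 1998]
— Period 2 —
Births: 1124 × 0.467 = 525
Group 2: 224 × 0.977 = 219
Group 3: 1124 × 0.958 = 1077
Group 4: 460 × 0.946 + 1998 × 0.536 = 435 + 1071 = 1506
End of period: [525, 219, 1077, 1506]
Scenario A total after 2 periods: 3327
Scenario B projection —
— Period 1 —
Births: 480 × 0.567 = 272
Group 2: 1150 × 0.977 = 1124
Group 3: 480 × 0.958 = 460
Group 4: 1120 × 0.946 + 1750 × 0.536 = 1060 + 938 = 1998
End of period: [272, 1124, 460, 1998]
— Period 2 —
Births: 1124 × 0.567 = 637
Group 2: 272 × 0.977 = 266
Group 3: 1124 × 0.958 = 1077
Group 4: 460 × 0.946 + 1998 × 0.536 = 435 + 1071 = 1506
End of period: [637, 266, 1077, 1506]
Scenario B total after 2 periods: 3486
Difference B − A = 3486 − 3327 = 159

159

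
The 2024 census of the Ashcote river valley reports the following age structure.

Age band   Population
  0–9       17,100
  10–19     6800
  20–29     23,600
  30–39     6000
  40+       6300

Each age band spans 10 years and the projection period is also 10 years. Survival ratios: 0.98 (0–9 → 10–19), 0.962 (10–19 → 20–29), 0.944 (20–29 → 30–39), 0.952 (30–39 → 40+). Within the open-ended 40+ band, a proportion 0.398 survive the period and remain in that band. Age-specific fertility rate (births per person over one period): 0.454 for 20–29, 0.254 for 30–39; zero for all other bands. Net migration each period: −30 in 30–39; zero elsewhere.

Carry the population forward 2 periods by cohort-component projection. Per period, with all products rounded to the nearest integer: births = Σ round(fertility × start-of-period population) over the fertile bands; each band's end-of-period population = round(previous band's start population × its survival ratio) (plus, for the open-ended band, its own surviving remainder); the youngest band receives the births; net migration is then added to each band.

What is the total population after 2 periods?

67332

Period 1:
Births: 23600 × 0.454 = 10714, 6000 × 0.254 = 1524 → 12238
10–19: 17100 × 0.98 = 16758
20–29: 6800 × 0.962 = 6542
30–39: 23600 × 0.944 = 22278
40+: 6000 × 0.952 + 6300 × 0.398 = 5712 + 2507 = 8219
Net migration: 30–39 − 30 → 22248
Population now: 0–9=12238, 10–19=16758, 20–29=6542, 30–39=22248, 40+=8219
Period 2:
Births: 6542 × 0.454 = 2970, 22248 × 0.254 = 5651 → 8621
10–19: 12238 × 0.98 = 11993
20–29: 16758 × 0.962 = 16121
30–39: 6542 × 0.944 = 6176
40+: 22248 × 0.952 + 8219 × 0.398 = 21180 + 3271 = 24451
Net migration: 30–39 − 30 → 6146
Population now: 0–9=8621, 10–19=11993, 20–29=16121, 30–39=6146, 40+=24451
Total after period 2: 8621 + 11993 + 16121 + 6146 + 24451 = 67332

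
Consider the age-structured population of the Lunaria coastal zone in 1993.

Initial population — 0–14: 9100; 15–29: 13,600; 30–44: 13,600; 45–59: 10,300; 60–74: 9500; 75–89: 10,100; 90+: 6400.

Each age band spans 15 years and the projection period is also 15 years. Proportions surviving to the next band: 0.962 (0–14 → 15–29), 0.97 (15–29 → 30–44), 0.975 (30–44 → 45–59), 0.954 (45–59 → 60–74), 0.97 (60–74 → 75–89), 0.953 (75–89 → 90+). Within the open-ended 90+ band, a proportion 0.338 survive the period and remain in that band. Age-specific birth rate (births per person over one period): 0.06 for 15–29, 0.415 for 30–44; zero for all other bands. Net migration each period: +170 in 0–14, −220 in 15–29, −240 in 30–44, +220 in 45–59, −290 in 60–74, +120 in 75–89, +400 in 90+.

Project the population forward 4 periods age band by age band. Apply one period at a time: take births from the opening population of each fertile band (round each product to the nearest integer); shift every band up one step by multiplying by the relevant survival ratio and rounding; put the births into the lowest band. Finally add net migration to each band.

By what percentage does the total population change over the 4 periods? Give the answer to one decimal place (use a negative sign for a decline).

— Period 1 —
Births: 13600 × 0.06 = 816, 13600 × 0.415 = 5644 ⇒ total 6460
15–29: 9100 × 0.962 = 8754
30–44: 13600 × 0.97 = 13192
45–59: 13600 × 0.975 = 13260
60–74: 10300 × 0.954 = 9826
75–89: 9500 × 0.97 = 9215
90+: 10100 × 0.953 + 6400 × 0.338 = 9625 + 2163 = 11788
Net migration: 0–14 + 170 → 6630; 15–29 − 220 → 8534; 30–44 − 240 → 12952; 45–59 + 220 → 13480; 60–74 − 290 → 9536; 75–89 + 120 → 9335; 90+ + 400 → 12188
→ [6630, 8534, 12952, 13480, 9536, 9335, 12188]
— Period 2 —
Births: 8534 × 0.06 = 512, 12952 × 0.415 = 5375 ⇒ total 5887
15–29: 6630 × 0.962 = 6378
30–44: 8534 × 0.97 = 8278
45–59: 12952 × 0.975 = 12628
60–74: 13480 × 0.954 = 12860
75–89: 9536 × 0.97 = 9250
90+: 9335 × 0.953 + 12188 × 0.338 = 8896 + 4120 = 13016
Net migration: 0–14 + 170 → 6057; 15–29 − 220 → 6158; 30–44 − 240 → 8038; 45–59 + 220 → 12848; 60–74 − 290 → 12570; 75–89 + 120 → 9370; 90+ + 400 → 13416
→ [6057, 6158, 8038, 12848, 12570, 9370, 13416]
— Period 3 —
Births: 6158 × 0.06 = 369, 8038 × 0.415 = 3336 ⇒ total 3705
15–29: 6057 × 0.962 = 5827
30–44: 6158 × 0.97 = 5973
45–59: 8038 × 0.975 = 7837
60–74: 12848 × 0.954 = 12257
75–89: 12570 × 0.97 = 12193
90+: 9370 × 0.953 + 13416 × 0.338 = 8930 + 4535 = 13465
Net migration: 0–14 + 170 → 3875; 15–29 − 220 → 5607; 30–44 − 240 → 5733; 45–59 + 220 → 8057; 60–74 − 290 → 11967; 75–89 + 120 → 12313; 90+ + 400 → 13865
→ [3875, 5607, 5733, 8057, 11967, 12313, 13865]
— Period 4 —
Births: 5607 × 0.06 = 336, 5733 × 0.415 = 2379 ⇒ total 2715
15–29: 3875 × 0.962 = 3728
30–44: 5607 × 0.97 = 5439
45–59: 5733 × 0.975 = 5590
60–74: 8057 × 0.954 = 7686
75–89: 11967 × 0.97 = 11608
90+: 12313 × 0.953 + 13865 × 0.338 = 11734 + 4686 = 16420
Net migration: 0–14 + 170 → 2885; 15–29 − 220 → 3508; 30–44 − 240 → 5199; 45–59 + 220 → 5810; 60–74 − 290 → 7396; 75–89 + 120 → 11728; 90+ + 400 → 16820
→ [2885, 3508, 5199, 5810, 7396, 11728, 16820]
Total: 72600 → 53346; change = -19254; percentage change = -26.5%

-26.5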